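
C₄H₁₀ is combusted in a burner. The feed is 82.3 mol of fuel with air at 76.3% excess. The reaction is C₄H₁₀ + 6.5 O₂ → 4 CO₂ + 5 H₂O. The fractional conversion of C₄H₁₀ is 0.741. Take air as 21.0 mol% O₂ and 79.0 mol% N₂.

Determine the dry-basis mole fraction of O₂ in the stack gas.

Stoichiometric O₂ = 6.5 × 82.3 = 534.9 mol; O₂ fed = 534.9 × 1.763 = 943.1 mol.
N₂ fed = 943.1 × 79/21 = 3548 mol.
Fuel reacted = 0.741 × 82.3 → ξ = 60.98 mol.
Outlet (n = n₀ + ν ξ):
  C₄H₁₀: 82.3 − 1(60.98) = 21.32
  O₂: 943.1 − 6.5(60.98) = 546.7
  N₂: 3548 (inert)
  CO₂: 0 + 4(60.98) = 243.9
  H₂O: 0 + 5(60.98) = 304.9
Dry total = 4360 mol; y_O₂ (dry) = 546.7 / 4360 = 0.1254.

0.125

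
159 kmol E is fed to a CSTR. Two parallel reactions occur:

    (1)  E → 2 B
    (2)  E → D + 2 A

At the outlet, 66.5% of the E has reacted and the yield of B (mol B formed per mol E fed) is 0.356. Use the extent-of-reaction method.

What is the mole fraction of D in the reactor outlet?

Yield of B: 2ξ₁ / 159 = 0.356 → ξ₁ = 28.3 kmol.
Conversion of E: 1ξ₁ + 1ξ₂ = 0.665 × 159 = 105.7 → ξ₂ = 77.43 kmol.
Outlet amounts (n = n₀ + Σ ν·ξ):
  E: 159 − 1(28.3) − 1(77.43) = 53.27
  B: 0 + 2(28.3) = 56.6
  D: 0 + 1(77.43) = 77.43
  A: 0 + 2(77.43) = 154.9
Total out = 342.2 kmol; y_D = 77.43 / 342.2 = 0.2263.

0.226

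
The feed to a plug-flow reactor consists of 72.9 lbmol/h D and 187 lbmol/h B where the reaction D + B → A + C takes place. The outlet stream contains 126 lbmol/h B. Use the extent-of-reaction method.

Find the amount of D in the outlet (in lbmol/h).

11.9 lbmol/h

For B: n = n₀ − 1ξ → 126 = 187 − 1ξ, giving ξ = 61 lbmol/h.
Outlet amounts (n = n₀ + ν ξ):
  D: 72.9 − 1(61) = 11.9
  B: 187 − 1(61) = 126
  A: 0 + 1(61) = 61
  C: 0 + 1(61) = 61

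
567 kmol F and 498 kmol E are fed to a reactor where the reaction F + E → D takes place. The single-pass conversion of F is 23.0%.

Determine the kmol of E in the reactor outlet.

368 kmol

F reacted = 0.23 × 567 = 130.4 kmol; ν_F = −1, so ξ = 130.4/1 = 130.4 kmol.
Outlet amounts (n = n₀ + ν ξ):
  F: 567 − 1(130.4) = 436.6
  E: 498 − 1(130.4) = 367.6
  D: 0 + 1(130.4) = 130.4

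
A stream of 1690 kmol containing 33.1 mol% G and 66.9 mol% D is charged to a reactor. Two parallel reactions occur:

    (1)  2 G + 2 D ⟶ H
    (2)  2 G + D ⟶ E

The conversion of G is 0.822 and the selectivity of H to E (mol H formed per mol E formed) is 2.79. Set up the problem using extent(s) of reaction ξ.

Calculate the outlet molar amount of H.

169 kmol

Conversion of G: G consumed = 0.822 × 559.4 = 459.8 kmol = 2ξ₁ + 2ξ₂.
Selectivity: 1ξ₁ / (1ξ₂) = 2.79 → ξ₁ = 2.79 ξ₂.
Substitute: (2·2.79 + 2) ξ₂ = 459.8 → ξ₂ = 60.66 kmol, ξ₁ = 169.2 kmol.
Outlet amounts (n = n₀ + Σ ν·ξ):
  G: 559.4 − 2(169.2) − 2(60.66) = 99.57
  D: 1131 − 2(169.2) − 1(60.66) = 731.5
  H: 0 + 1(169.2) = 169.2
  E: 0 + 1(60.66) = 60.66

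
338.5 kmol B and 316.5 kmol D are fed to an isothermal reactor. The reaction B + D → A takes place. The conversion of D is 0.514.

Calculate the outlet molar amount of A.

D reacted = 0.514 × 316.5 = 162.7 kmol; ν_D = −1, so ξ = 162.7/1 = 162.7 kmol.
Outlet amounts (n = n₀ + ν ξ):
  B: 338.5 − 1(162.7) = 175.8
  D: 316.5 − 1(162.7) = 153.8
  A: 0 + 1(162.7) = 162.7

163 kmol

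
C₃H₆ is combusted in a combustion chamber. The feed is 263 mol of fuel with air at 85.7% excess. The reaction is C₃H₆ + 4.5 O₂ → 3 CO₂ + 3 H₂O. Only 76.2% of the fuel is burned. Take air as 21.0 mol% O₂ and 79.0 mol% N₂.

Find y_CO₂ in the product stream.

0.0555

Stoichiometric O₂ = 4.5 × 263 = 1184 mol; O₂ fed = 1184 × 1.857 = 2198 mol.
N₂ fed = 2198 × 79/21 = 8268 mol.
Fuel reacted = 0.762 × 263 → ξ = 200.4 mol.
Outlet (n = n₀ + ν ξ):
  C₃H₆: 263 − 1(200.4) = 62.59
  O₂: 2198 − 4.5(200.4) = 1296
  N₂: 8268 (inert)
  CO₂: 0 + 3(200.4) = 601.2
  H₂O: 0 + 3(200.4) = 601.2
Total out = 10830 mol; y_CO₂ = 601.2 / 10830 = 0.05552.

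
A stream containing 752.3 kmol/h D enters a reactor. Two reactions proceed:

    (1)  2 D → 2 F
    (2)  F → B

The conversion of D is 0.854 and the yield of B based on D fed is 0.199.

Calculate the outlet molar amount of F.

493 kmol/h

Conversion of D: D consumed = 2ξ₁ = 0.854 × 752.3 → ξ₁ = 321.2 kmol/h.
Yield of B: 1ξ₂ / 752.3 = 0.199 → ξ₂ = 149.7 kmol/h.
Outlet amounts (n = n₀ + Σ ν·ξ):
  D: 752.3 − 2(321.2) = 109.8
  F: 0 + 2(321.2) − 1(149.7) = 492.8
  B: 0 + 1(149.7) = 149.7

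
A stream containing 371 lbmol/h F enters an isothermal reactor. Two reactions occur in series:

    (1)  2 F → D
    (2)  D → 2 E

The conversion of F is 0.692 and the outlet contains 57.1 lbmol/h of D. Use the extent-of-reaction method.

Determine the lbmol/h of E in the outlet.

143 lbmol/h

Conversion of F: F consumed = 2ξ₁ = 0.692 × 371 → ξ₁ = 128.4 lbmol/h.
D balance: n_D = 0 + 1ξ₁ − 1ξ₂ = 57.1 → ξ₂ = (1·128.4 − 57.1)/1 = 71.27 lbmol/h.
Outlet amounts (n = n₀ + Σ ν·ξ):
  F: 371 − 2(128.4) = 114.3
  D: 0 + 1(128.4) − 1(71.27) = 57.1
  E: 0 + 2(71.27) = 142.5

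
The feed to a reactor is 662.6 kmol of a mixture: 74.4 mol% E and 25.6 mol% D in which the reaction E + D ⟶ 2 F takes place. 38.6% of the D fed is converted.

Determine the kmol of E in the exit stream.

427 kmol

D reacted = 0.386 × 169.6 = 65.48 kmol; ν_D = −1, so ξ = 65.48/1 = 65.48 kmol.
Outlet amounts (n = n₀ + ν ξ):
  E: 493 − 1(65.48) = 427.5
  D: 169.6 − 1(65.48) = 104.2
  F: 0 + 2(65.48) = 131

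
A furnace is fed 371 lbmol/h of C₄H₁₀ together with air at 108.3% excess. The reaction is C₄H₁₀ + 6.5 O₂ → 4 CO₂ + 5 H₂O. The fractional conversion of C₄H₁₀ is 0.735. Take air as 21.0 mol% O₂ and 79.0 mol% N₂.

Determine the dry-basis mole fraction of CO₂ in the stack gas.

0.0467

Stoichiometric O₂ = 6.5 × 371 = 2412 lbmol/h; O₂ fed = 2412 × 2.083 = 5023 lbmol/h.
N₂ fed = 5023 × 79/21 = 18900 lbmol/h.
Fuel reacted = 0.735 × 371 → ξ = 272.7 lbmol/h.
Outlet (n = n₀ + ν ξ):
  C₄H₁₀: 371 − 1(272.7) = 98.31
  O₂: 5023 − 6.5(272.7) = 3251
  N₂: 18900 (inert)
  CO₂: 0 + 4(272.7) = 1091
  H₂O: 0 + 5(272.7) = 1363
Dry total = 23340 lbmol/h; y_CO₂ (dry) = 1091 / 23340 = 0.04674.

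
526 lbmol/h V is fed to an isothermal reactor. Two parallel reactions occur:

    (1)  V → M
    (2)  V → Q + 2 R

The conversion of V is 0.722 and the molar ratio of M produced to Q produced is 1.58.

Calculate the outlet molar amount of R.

Conversion of V: V consumed = 0.722 × 526 = 379.8 lbmol/h = 1ξ₁ + 1ξ₂.
Selectivity: 1ξ₁ / (1ξ₂) = 1.58 → ξ₁ = 1.58 ξ₂.
Substitute: (1·1.58 + 1) ξ₂ = 379.8 → ξ₂ = 147.2 lbmol/h, ξ₁ = 232.6 lbmol/h.
Outlet amounts (n = n₀ + Σ ν·ξ):
  V: 526 − 1(232.6) − 1(147.2) = 146.2
  M: 0 + 1(232.6) = 232.6
  Q: 0 + 1(147.2) = 147.2
  R: 0 + 2(147.2) = 294.4

294 lbmol/h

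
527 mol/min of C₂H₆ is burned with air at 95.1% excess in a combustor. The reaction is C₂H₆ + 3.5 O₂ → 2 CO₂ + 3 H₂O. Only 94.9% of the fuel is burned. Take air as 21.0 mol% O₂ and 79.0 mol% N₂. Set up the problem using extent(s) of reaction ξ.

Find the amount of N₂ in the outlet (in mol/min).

13500 mol/min

Stoichiometric O₂ = 3.5 × 527 = 1844 mol/min; O₂ fed = 1844 × 1.951 = 3599 mol/min.
N₂ fed = 3599 × 79/21 = 13540 mol/min.
Fuel reacted = 0.949 × 527 → ξ = 500.1 mol/min.
Outlet (n = n₀ + ν ξ):
  C₂H₆: 527 − 1(500.1) = 26.88
  O₂: 3599 − 3.5(500.1) = 1848
  N₂: 13540 (inert)
  CO₂: 0 + 2(500.1) = 1000
  H₂O: 0 + 3(500.1) = 1500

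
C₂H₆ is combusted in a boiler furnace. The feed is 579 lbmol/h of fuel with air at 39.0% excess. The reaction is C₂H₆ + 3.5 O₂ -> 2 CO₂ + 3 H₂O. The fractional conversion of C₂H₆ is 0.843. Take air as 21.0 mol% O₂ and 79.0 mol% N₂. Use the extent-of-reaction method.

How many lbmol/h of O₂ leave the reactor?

1110 lbmol/h

Stoichiometric O₂ = 3.5 × 579 = 2026 lbmol/h; O₂ fed = 2026 × 1.390 = 2817 lbmol/h.
N₂ fed = 2817 × 79/21 = 10600 lbmol/h.
Fuel reacted = 0.843 × 579 → ξ = 488.1 lbmol/h.
Outlet (n = n₀ + ν ξ):
  C₂H₆: 579 − 1(488.1) = 90.9
  O₂: 2817 − 3.5(488.1) = 1108
  N₂: 10600 (inert)
  CO₂: 0 + 2(488.1) = 976.2
  H₂O: 0 + 3(488.1) = 1464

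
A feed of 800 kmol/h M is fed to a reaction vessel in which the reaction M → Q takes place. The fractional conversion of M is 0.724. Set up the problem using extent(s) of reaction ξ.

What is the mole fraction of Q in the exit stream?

M reacted = 0.724 × 800 = 579.2 kmol/h; ν_M = −1, so ξ = 579.2/1 = 579.2 kmol/h.
Outlet amounts (n = n₀ + ν ξ):
  M: 800 − 1(579.2) = 220.8
  Q: 0 + 1(579.2) = 579.2
Total out = 800 kmol/h; y_Q = 579.2 / 800 = 0.724.

0.724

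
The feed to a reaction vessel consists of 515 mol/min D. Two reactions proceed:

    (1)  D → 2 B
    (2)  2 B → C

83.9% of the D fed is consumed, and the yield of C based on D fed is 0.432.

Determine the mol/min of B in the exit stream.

419 mol/min

Conversion of D: D consumed = 1ξ₁ = 0.839 × 515 → ξ₁ = 432.1 mol/min.
Yield of C: 1ξ₂ / 515 = 0.432 → ξ₂ = 222.5 mol/min.
Outlet amounts (n = n₀ + Σ ν·ξ):
  D: 515 − 1(432.1) = 82.92
  B: 0 + 2(432.1) − 2(222.5) = 419.2
  C: 0 + 1(222.5) = 222.5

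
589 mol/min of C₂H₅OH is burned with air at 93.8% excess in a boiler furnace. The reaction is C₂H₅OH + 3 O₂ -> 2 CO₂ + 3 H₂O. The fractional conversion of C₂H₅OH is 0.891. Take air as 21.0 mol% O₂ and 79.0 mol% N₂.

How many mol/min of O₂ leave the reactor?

1850 mol/min

Stoichiometric O₂ = 3 × 589 = 1767 mol/min; O₂ fed = 1767 × 1.938 = 3424 mol/min.
N₂ fed = 3424 × 79/21 = 12880 mol/min.
Fuel reacted = 0.891 × 589 → ξ = 524.8 mol/min.
Outlet (n = n₀ + ν ξ):
  C₂H₅OH: 589 − 1(524.8) = 64.2
  O₂: 3424 − 3(524.8) = 1850
  N₂: 12880 (inert)
  CO₂: 0 + 2(524.8) = 1050
  H₂O: 0 + 3(524.8) = 1574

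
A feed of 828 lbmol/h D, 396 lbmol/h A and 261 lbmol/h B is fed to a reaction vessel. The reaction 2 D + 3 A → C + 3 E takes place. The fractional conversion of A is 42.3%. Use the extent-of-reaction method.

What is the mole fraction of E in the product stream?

A reacted = 0.423 × 396 = 167.5 lbmol/h; ν_A = −3, so ξ = 167.5/3 = 55.84 lbmol/h.
Outlet amounts (n = n₀ + ν ξ):
  D: 828 − 2(55.84) = 716.3
  A: 396 − 3(55.84) = 228.5
  C: 0 + 1(55.84) = 55.84
  E: 0 + 3(55.84) = 167.5
  B: 261 (inert)
Total out = 1429 lbmol/h; y_E = 167.5 / 1429 = 0.1172.

0.117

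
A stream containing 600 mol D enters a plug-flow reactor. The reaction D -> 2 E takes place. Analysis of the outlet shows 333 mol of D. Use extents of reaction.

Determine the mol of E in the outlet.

For D: n = n₀ − 1ξ → 333 = 600 − 1ξ, giving ξ = 267 mol.
Outlet amounts (n = n₀ + ν ξ):
  D: 600 − 1(267) = 333
  E: 0 + 2(267) = 534

534 mol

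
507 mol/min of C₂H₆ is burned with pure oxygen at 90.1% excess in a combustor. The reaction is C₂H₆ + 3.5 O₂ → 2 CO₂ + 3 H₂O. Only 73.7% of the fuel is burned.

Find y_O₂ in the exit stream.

0.508

Stoichiometric O₂ = 3.5 × 507 = 1774 mol/min; O₂ fed = 1774 × 1.901 = 3373 mol/min.
Fuel reacted = 0.737 × 507 → ξ = 373.7 mol/min.
Outlet (n = n₀ + ν ξ):
  C₂H₆: 507 − 1(373.7) = 133.3
  O₂: 3373 − 3.5(373.7) = 2066
  CO₂: 0 + 2(373.7) = 747.3
  H₂O: 0 + 3(373.7) = 1121
Total out = 4067 mol/min; y_O₂ = 2066 / 4067 = 0.5079.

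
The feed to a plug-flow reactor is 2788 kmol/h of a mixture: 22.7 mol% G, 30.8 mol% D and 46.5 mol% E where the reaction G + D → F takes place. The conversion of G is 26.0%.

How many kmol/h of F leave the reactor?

165 kmol/h

G reacted = 0.26 × 632.9 = 164.5 kmol/h; ν_G = −1, so ξ = 164.5/1 = 164.5 kmol/h.
Outlet amounts (n = n₀ + ν ξ):
  G: 632.9 − 1(164.5) = 468.3
  D: 858.7 − 1(164.5) = 694.2
  F: 0 + 1(164.5) = 164.5
  E: 1296 (inert)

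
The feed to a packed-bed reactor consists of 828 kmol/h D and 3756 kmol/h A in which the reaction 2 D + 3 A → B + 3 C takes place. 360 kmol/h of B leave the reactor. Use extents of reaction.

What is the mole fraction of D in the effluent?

0.0256

For B: n = n₀ + 1ξ → 360 = 0 + 1ξ, giving ξ = 360 kmol/h.
Outlet amounts (n = n₀ + ν ξ):
  D: 828 − 2(360) = 108
  A: 3756 − 3(360) = 2676
  B: 0 + 1(360) = 360
  C: 0 + 3(360) = 1080
Total out = 4224 kmol/h; y_D = 108 / 4224 = 0.02557.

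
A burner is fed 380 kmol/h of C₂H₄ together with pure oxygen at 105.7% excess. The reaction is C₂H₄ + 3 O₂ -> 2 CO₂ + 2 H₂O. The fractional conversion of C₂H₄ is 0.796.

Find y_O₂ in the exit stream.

Stoichiometric O₂ = 3 × 380 = 1140 kmol/h; O₂ fed = 1140 × 2.057 = 2345 kmol/h.
Fuel reacted = 0.796 × 380 → ξ = 302.5 kmol/h.
Outlet (n = n₀ + ν ξ):
  C₂H₄: 380 − 1(302.5) = 77.52
  O₂: 2345 − 3(302.5) = 1438
  CO₂: 0 + 2(302.5) = 605
  H₂O: 0 + 2(302.5) = 605
Total out = 2725 kmol/h; y_O₂ = 1438 / 2725 = 0.5275.

0.528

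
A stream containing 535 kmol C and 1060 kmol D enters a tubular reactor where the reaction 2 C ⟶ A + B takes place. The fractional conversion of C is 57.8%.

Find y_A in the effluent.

0.0969

C reacted = 0.578 × 535 = 309.2 kmol; ν_C = −2, so ξ = 309.2/2 = 154.6 kmol.
Outlet amounts (n = n₀ + ν ξ):
  C: 535 − 2(154.6) = 225.8
  A: 0 + 1(154.6) = 154.6
  B: 0 + 1(154.6) = 154.6
  D: 1060 (inert)
Total out = 1595 kmol; y_A = 154.6 / 1595 = 0.09694.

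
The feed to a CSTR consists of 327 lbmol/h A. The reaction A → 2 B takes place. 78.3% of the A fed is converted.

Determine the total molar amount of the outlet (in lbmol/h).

A reacted = 0.783 × 327 = 256 lbmol/h; ν_A = −1, so ξ = 256/1 = 256 lbmol/h.
Outlet amounts (n = n₀ + ν ξ):
  A: 327 − 1(256) = 70.96
  B: 0 + 2(256) = 512.1
Total out = 70.96 + 512.1 = 583 lbmol/h.

583 lbmol/h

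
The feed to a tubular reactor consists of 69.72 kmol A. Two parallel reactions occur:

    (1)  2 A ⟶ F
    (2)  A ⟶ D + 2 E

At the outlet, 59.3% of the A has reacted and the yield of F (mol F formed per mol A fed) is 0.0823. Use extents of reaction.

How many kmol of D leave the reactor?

Yield of F: 1ξ₁ / 69.72 = 0.0823 → ξ₁ = 5.738 kmol.
Conversion of A: 2ξ₁ + 1ξ₂ = 0.593 × 69.72 = 41.34 → ξ₂ = 29.87 kmol.
Outlet amounts (n = n₀ + Σ ν·ξ):
  A: 69.72 − 2(5.738) − 1(29.87) = 28.38
  F: 0 + 1(5.738) = 5.738
  D: 0 + 1(29.87) = 29.87
  E: 0 + 2(29.87) = 59.74

29.9 kmol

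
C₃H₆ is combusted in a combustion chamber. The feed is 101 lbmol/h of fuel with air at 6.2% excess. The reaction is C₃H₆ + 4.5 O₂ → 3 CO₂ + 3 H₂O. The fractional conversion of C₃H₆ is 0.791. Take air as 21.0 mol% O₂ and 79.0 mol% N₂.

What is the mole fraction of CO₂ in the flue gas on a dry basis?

Stoichiometric O₂ = 4.5 × 101 = 454.5 lbmol/h; O₂ fed = 454.5 × 1.062 = 482.7 lbmol/h.
N₂ fed = 482.7 × 79/21 = 1816 lbmol/h.
Fuel reacted = 0.791 × 101 → ξ = 79.89 lbmol/h.
Outlet (n = n₀ + ν ξ):
  C₃H₆: 101 − 1(79.89) = 21.11
  O₂: 482.7 − 4.5(79.89) = 123.2
  N₂: 1816 (inert)
  CO₂: 0 + 3(79.89) = 239.7
  H₂O: 0 + 3(79.89) = 239.7
Dry total = 2200 lbmol/h; y_CO₂ (dry) = 239.7 / 2200 = 0.109.

0.109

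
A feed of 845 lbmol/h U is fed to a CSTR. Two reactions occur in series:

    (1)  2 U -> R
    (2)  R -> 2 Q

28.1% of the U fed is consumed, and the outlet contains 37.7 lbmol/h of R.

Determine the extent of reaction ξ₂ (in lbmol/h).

ξ₂ = 81 lbmol/h

Conversion of U: U consumed = 2ξ₁ = 0.281 × 845 → ξ₁ = 118.7 lbmol/h.
R balance: n_R = 0 + 1ξ₁ − 1ξ₂ = 37.7 → ξ₂ = (1·118.7 − 37.7)/1 = 81.02 lbmol/h.
Outlet amounts (n = n₀ + Σ ν·ξ):
  U: 845 − 2(118.7) = 607.6
  R: 0 + 1(118.7) − 1(81.02) = 37.7
  Q: 0 + 2(81.02) = 162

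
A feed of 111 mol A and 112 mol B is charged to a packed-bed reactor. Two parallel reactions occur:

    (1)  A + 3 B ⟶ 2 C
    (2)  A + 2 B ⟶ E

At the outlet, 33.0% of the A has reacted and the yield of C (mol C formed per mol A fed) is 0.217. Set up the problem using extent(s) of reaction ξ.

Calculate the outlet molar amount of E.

24.6 mol

Yield of C: 2ξ₁ / 111 = 0.217 → ξ₁ = 12.04 mol.
Conversion of A: 1ξ₁ + 1ξ₂ = 0.33 × 111 = 36.63 → ξ₂ = 24.59 mol.
Outlet amounts (n = n₀ + Σ ν·ξ):
  A: 111 − 1(12.04) − 1(24.59) = 74.37
  B: 112 − 3(12.04) − 2(24.59) = 26.7
  C: 0 + 2(12.04) = 24.09
  E: 0 + 1(24.59) = 24.59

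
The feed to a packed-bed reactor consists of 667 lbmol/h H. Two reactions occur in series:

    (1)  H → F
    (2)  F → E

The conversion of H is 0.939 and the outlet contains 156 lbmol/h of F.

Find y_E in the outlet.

Conversion of H: H consumed = 1ξ₁ = 0.939 × 667 → ξ₁ = 626.3 lbmol/h.
F balance: n_F = 0 + 1ξ₁ − 1ξ₂ = 156 → ξ₂ = (1·626.3 − 156)/1 = 470.3 lbmol/h.
Outlet amounts (n = n₀ + Σ ν·ξ):
  H: 667 − 1(626.3) = 40.69
  F: 0 + 1(626.3) − 1(470.3) = 156
  E: 0 + 1(470.3) = 470.3
Total out = 667 lbmol/h; y_E = 470.3 / 667 = 0.7051.

0.705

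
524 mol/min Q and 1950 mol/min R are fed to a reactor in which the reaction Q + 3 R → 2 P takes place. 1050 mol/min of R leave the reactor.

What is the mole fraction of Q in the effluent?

0.12

For R: n = n₀ − 3ξ → 1050 = 1950 − 3ξ, giving ξ = 300 mol/min.
Outlet amounts (n = n₀ + ν ξ):
  Q: 524 − 1(300) = 224
  R: 1950 − 3(300) = 1050
  P: 0 + 2(300) = 600
Total out = 1874 mol/min; y_Q = 224 / 1874 = 0.1195.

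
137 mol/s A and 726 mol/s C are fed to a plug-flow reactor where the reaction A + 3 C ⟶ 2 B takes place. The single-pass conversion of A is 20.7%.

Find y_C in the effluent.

0.795

A reacted = 0.207 × 137 = 28.36 mol/s; ν_A = −1, so ξ = 28.36/1 = 28.36 mol/s.
Outlet amounts (n = n₀ + ν ξ):
  A: 137 − 1(28.36) = 108.6
  C: 726 − 3(28.36) = 640.9
  B: 0 + 2(28.36) = 56.72
Total out = 806.3 mol/s; y_C = 640.9 / 806.3 = 0.7949.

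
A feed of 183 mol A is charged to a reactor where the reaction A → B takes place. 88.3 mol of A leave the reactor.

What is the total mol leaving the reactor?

For A: n = n₀ − 1ξ → 88.3 = 183 − 1ξ, giving ξ = 94.7 mol.
Outlet amounts (n = n₀ + ν ξ):
  A: 183 − 1(94.7) = 88.3
  B: 0 + 1(94.7) = 94.7
Total out = 88.3 + 94.7 = 183 mol.

183 mol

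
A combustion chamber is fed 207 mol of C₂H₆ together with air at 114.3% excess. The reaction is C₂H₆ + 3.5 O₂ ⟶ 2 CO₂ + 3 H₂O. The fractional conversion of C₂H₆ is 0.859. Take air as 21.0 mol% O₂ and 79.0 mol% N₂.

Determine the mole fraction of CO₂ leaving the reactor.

0.0462

Stoichiometric O₂ = 3.5 × 207 = 724.5 mol; O₂ fed = 724.5 × 2.143 = 1553 mol.
N₂ fed = 1553 × 79/21 = 5841 mol.
Fuel reacted = 0.859 × 207 → ξ = 177.8 mol.
Outlet (n = n₀ + ν ξ):
  C₂H₆: 207 − 1(177.8) = 29.19
  O₂: 1553 − 3.5(177.8) = 930.3
  N₂: 5841 (inert)
  CO₂: 0 + 2(177.8) = 355.6
  H₂O: 0 + 3(177.8) = 533.4
Total out = 7689 mol; y_CO₂ = 355.6 / 7689 = 0.04625.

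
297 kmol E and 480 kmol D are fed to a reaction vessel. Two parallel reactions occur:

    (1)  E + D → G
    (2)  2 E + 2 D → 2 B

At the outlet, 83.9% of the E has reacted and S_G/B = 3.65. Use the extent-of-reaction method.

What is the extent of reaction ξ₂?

Conversion of E: E consumed = 0.839 × 297 = 249.2 kmol = 1ξ₁ + 2ξ₂.
Selectivity: 1ξ₁ / (2ξ₂) = 3.65 → ξ₁ = 7.3 ξ₂.
Substitute: (1·7.3 + 2) ξ₂ = 249.2 → ξ₂ = 26.79 kmol, ξ₁ = 195.6 kmol.
Outlet amounts (n = n₀ + Σ ν·ξ):
  E: 297 − 1(195.6) − 2(26.79) = 47.82
  D: 480 − 1(195.6) − 2(26.79) = 230.8
  G: 0 + 1(195.6) = 195.6
  B: 0 + 2(26.79) = 53.59

ξ₂ = 26.8 kmol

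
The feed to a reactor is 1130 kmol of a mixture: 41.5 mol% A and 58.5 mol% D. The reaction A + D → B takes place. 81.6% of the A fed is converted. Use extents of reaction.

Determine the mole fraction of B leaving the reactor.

A reacted = 0.816 × 468.9 = 382.7 kmol; ν_A = −1, so ξ = 382.7/1 = 382.7 kmol.
Outlet amounts (n = n₀ + ν ξ):
  A: 468.9 − 1(382.7) = 86.29
  D: 661 − 1(382.7) = 278.4
  B: 0 + 1(382.7) = 382.7
Total out = 747.3 kmol; y_B = 382.7 / 747.3 = 0.512.

0.512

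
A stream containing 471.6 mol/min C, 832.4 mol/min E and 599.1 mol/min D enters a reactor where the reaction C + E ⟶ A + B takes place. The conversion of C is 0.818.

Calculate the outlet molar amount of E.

C reacted = 0.818 × 471.6 = 385.8 mol/min; ν_C = −1, so ξ = 385.8/1 = 385.8 mol/min.
Outlet amounts (n = n₀ + ν ξ):
  C: 471.6 − 1(385.8) = 85.83
  E: 832.4 − 1(385.8) = 446.6
  A: 0 + 1(385.8) = 385.8
  B: 0 + 1(385.8) = 385.8
  D: 599.1 (inert)

447 mol/min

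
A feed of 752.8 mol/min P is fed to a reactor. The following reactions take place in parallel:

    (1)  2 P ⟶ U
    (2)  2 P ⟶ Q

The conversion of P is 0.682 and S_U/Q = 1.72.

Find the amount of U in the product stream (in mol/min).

162 mol/min

Conversion of P: P consumed = 0.682 × 752.8 = 513.4 mol/min = 2ξ₁ + 2ξ₂.
Selectivity: 1ξ₁ / (1ξ₂) = 1.72 → ξ₁ = 1.72 ξ₂.
Substitute: (2·1.72 + 2) ξ₂ = 513.4 → ξ₂ = 94.38 mol/min, ξ₁ = 162.3 mol/min.
Outlet amounts (n = n₀ + Σ ν·ξ):
  P: 752.8 − 2(162.3) − 2(94.38) = 239.4
  U: 0 + 1(162.3) = 162.3
  Q: 0 + 1(94.38) = 94.38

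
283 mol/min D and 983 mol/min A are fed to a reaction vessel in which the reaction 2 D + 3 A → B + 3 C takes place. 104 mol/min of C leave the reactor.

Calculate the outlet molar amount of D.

For C: n = n₀ + 3ξ → 104 = 0 + 3ξ, giving ξ = 34.67 mol/min.
Outlet amounts (n = n₀ + ν ξ):
  D: 283 − 2(34.67) = 213.7
  A: 983 − 3(34.67) = 879
  B: 0 + 1(34.67) = 34.67
  C: 0 + 3(34.67) = 104

214 mol/min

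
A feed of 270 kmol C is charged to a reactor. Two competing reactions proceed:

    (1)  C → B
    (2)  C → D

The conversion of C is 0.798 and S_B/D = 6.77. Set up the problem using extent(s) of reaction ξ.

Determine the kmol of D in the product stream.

27.7 kmol

Conversion of C: C consumed = 0.798 × 270 = 215.5 kmol = 1ξ₁ + 1ξ₂.
Selectivity: 1ξ₁ / (1ξ₂) = 6.77 → ξ₁ = 6.77 ξ₂.
Substitute: (1·6.77 + 1) ξ₂ = 215.5 → ξ₂ = 27.73 kmol, ξ₁ = 187.7 kmol.
Outlet amounts (n = n₀ + Σ ν·ξ):
  C: 270 − 1(187.7) − 1(27.73) = 54.54
  B: 0 + 1(187.7) = 187.7
  D: 0 + 1(27.73) = 27.73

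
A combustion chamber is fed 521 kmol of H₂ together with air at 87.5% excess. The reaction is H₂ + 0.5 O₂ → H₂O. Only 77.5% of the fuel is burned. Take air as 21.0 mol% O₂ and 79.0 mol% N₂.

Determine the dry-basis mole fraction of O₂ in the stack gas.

0.128

Stoichiometric O₂ = 0.5 × 521 = 260.5 kmol; O₂ fed = 260.5 × 1.875 = 488.4 kmol.
N₂ fed = 488.4 × 79/21 = 1837 kmol.
Fuel reacted = 0.775 × 521 → ξ = 403.8 kmol.
Outlet (n = n₀ + ν ξ):
  H₂: 521 − 1(403.8) = 117.2
  O₂: 488.4 − 0.5(403.8) = 286.5
  N₂: 1837 (inert)
  H₂O: 0 + 1(403.8) = 403.8
Dry total = 2241 kmol; y_O₂ (dry) = 286.5 / 2241 = 0.1279.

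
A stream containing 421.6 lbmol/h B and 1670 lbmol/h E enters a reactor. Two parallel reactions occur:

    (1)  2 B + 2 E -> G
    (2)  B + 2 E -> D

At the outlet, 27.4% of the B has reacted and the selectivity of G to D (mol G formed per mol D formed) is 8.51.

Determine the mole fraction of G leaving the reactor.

0.0285

Conversion of B: B consumed = 0.274 × 421.6 = 115.5 lbmol/h = 2ξ₁ + 1ξ₂.
Selectivity: 1ξ₁ / (1ξ₂) = 8.51 → ξ₁ = 8.51 ξ₂.
Substitute: (2·8.51 + 1) ξ₂ = 115.5 → ξ₂ = 6.411 lbmol/h, ξ₁ = 54.55 lbmol/h.
Outlet amounts (n = n₀ + Σ ν·ξ):
  B: 421.6 − 2(54.55) − 1(6.411) = 306.1
  E: 1670 − 2(54.55) − 2(6.411) = 1548
  G: 0 + 1(54.55) = 54.55
  D: 0 + 1(6.411) = 6.411
Total out = 1915 lbmol/h; y_G = 54.55 / 1915 = 0.02849.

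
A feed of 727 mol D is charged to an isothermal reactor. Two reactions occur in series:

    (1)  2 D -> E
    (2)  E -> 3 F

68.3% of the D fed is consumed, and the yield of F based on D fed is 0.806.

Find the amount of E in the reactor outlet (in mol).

52.9 mol

Conversion of D: D consumed = 2ξ₁ = 0.683 × 727 → ξ₁ = 248.3 mol.
Yield of F: 3ξ₂ / 727 = 0.806 → ξ₂ = 195.3 mol.
Outlet amounts (n = n₀ + Σ ν·ξ):
  D: 727 − 2(248.3) = 230.5
  E: 0 + 1(248.3) − 1(195.3) = 52.95
  F: 0 + 3(195.3) = 586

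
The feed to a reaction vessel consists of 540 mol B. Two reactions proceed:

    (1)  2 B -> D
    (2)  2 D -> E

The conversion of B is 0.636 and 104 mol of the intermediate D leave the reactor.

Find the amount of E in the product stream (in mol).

Conversion of B: B consumed = 2ξ₁ = 0.636 × 540 → ξ₁ = 171.7 mol.
D balance: n_D = 0 + 1ξ₁ − 2ξ₂ = 104 → ξ₂ = (1·171.7 − 104)/2 = 33.86 mol.
Outlet amounts (n = n₀ + Σ ν·ξ):
  B: 540 − 2(171.7) = 196.6
  D: 0 + 1(171.7) − 2(33.86) = 104
  E: 0 + 1(33.86) = 33.86

33.9 mol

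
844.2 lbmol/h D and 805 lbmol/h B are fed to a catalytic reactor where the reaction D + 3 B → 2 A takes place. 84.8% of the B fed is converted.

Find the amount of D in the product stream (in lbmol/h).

B reacted = 0.848 × 805 = 682.6 lbmol/h; ν_B = −3, so ξ = 682.6/3 = 227.5 lbmol/h.
Outlet amounts (n = n₀ + ν ξ):
  D: 844.2 − 1(227.5) = 616.7
  B: 805 − 3(227.5) = 122.4
  A: 0 + 2(227.5) = 455.1

617 lbmol/h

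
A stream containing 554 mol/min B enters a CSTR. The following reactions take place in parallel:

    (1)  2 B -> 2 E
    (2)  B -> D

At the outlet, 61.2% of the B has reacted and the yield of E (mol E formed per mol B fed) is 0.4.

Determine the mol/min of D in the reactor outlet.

117 mol/min

Yield of E: 2ξ₁ / 554 = 0.4 → ξ₁ = 110.8 mol/min.
Conversion of B: 2ξ₁ + 1ξ₂ = 0.612 × 554 = 339 → ξ₂ = 117.4 mol/min.
Outlet amounts (n = n₀ + Σ ν·ξ):
  B: 554 − 2(110.8) − 1(117.4) = 215
  E: 0 + 2(110.8) = 221.6
  D: 0 + 1(117.4) = 117.4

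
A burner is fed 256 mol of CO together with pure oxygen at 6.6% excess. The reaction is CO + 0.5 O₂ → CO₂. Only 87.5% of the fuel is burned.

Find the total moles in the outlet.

280 mol

Stoichiometric O₂ = 0.5 × 256 = 128 mol; O₂ fed = 128 × 1.066 = 136.4 mol.
Fuel reacted = 0.875 × 256 → ξ = 224 mol.
Outlet (n = n₀ + ν ξ):
  CO: 256 − 1(224) = 32
  O₂: 136.4 − 0.5(224) = 24.45
  CO₂: 0 + 1(224) = 224
Total out = 32 + 24.45 + 224 = 280.4 mol.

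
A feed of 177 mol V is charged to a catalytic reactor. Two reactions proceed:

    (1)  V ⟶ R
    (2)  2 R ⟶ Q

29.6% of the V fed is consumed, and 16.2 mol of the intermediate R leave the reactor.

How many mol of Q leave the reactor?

18.1 mol

Conversion of V: V consumed = 1ξ₁ = 0.296 × 177 → ξ₁ = 52.39 mol.
R balance: n_R = 0 + 1ξ₁ − 2ξ₂ = 16.2 → ξ₂ = (1·52.39 − 16.2)/2 = 18.1 mol.
Outlet amounts (n = n₀ + Σ ν·ξ):
  V: 177 − 1(52.39) = 124.6
  R: 0 + 1(52.39) − 2(18.1) = 16.2
  Q: 0 + 1(18.1) = 18.1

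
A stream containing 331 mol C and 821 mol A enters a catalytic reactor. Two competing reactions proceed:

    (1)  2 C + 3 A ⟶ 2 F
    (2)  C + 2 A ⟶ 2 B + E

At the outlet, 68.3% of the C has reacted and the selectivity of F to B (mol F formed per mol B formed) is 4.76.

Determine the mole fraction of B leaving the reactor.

0.0509

Conversion of C: C consumed = 0.683 × 331 = 226.1 mol = 2ξ₁ + 1ξ₂.
Selectivity: 2ξ₁ / (2ξ₂) = 4.76 → ξ₁ = 4.76 ξ₂.
Substitute: (2·4.76 + 1) ξ₂ = 226.1 → ξ₂ = 21.49 mol, ξ₁ = 102.3 mol.
Outlet amounts (n = n₀ + Σ ν·ξ):
  C: 331 − 2(102.3) − 1(21.49) = 104.9
  A: 821 − 3(102.3) − 2(21.49) = 471.1
  F: 0 + 2(102.3) = 204.6
  B: 0 + 2(21.49) = 42.98
  E: 0 + 1(21.49) = 21.49
Total out = 845.1 mol; y_B = 42.98 / 845.1 = 0.05086.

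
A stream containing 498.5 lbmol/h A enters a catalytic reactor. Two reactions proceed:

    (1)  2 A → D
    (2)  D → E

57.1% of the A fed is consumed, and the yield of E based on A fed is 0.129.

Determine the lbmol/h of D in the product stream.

78 lbmol/h

Conversion of A: A consumed = 2ξ₁ = 0.571 × 498.5 → ξ₁ = 142.3 lbmol/h.
Yield of E: 1ξ₂ / 498.5 = 0.129 → ξ₂ = 64.31 lbmol/h.
Outlet amounts (n = n₀ + Σ ν·ξ):
  A: 498.5 − 2(142.3) = 213.9
  D: 0 + 1(142.3) − 1(64.31) = 78.02
  E: 0 + 1(64.31) = 64.31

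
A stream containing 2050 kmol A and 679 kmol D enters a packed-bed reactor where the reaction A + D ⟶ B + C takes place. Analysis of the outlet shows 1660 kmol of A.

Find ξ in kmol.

ξ = 390 kmol

For A: n = n₀ − 1ξ → 1660 = 2050 − 1ξ, giving ξ = 390 kmol.
Outlet amounts (n = n₀ + ν ξ):
  A: 2050 − 1(390) = 1660
  D: 679 − 1(390) = 289
  B: 0 + 1(390) = 390
  C: 0 + 1(390) = 390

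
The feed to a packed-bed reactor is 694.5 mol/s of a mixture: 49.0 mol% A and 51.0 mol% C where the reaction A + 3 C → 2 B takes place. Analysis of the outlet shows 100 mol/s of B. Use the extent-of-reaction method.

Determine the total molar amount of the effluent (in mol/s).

594 mol/s

For B: n = n₀ + 2ξ → 100 = 0 + 2ξ, giving ξ = 50 mol/s.
Outlet amounts (n = n₀ + ν ξ):
  A: 340.3 − 1(50) = 290.3
  C: 354.2 − 3(50) = 204.2
  B: 0 + 2(50) = 100
Total out = 290.3 + 204.2 + 100 = 594.5 mol/s.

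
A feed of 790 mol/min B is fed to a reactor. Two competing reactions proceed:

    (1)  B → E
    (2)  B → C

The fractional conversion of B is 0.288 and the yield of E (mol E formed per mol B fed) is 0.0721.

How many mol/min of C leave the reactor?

Yield of E: 1ξ₁ / 790 = 0.0721 → ξ₁ = 56.96 mol/min.
Conversion of B: 1ξ₁ + 1ξ₂ = 0.288 × 790 = 227.5 → ξ₂ = 170.6 mol/min.
Outlet amounts (n = n₀ + Σ ν·ξ):
  B: 790 − 1(56.96) − 1(170.6) = 562.5
  E: 0 + 1(56.96) = 56.96
  C: 0 + 1(170.6) = 170.6

171 mol/min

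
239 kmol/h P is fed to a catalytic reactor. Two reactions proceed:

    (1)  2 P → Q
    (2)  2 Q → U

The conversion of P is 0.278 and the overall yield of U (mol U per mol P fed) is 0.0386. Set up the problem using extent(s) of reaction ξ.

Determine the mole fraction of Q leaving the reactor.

0.0751

Conversion of P: P consumed = 2ξ₁ = 0.278 × 239 → ξ₁ = 33.22 kmol/h.
Yield of U: 1ξ₂ / 239 = 0.0386 → ξ₂ = 9.225 kmol/h.
Outlet amounts (n = n₀ + Σ ν·ξ):
  P: 239 − 2(33.22) = 172.6
  Q: 0 + 1(33.22) − 2(9.225) = 14.77
  U: 0 + 1(9.225) = 9.225
Total out = 196.6 kmol/h; y_Q = 14.77 / 196.6 = 0.07515.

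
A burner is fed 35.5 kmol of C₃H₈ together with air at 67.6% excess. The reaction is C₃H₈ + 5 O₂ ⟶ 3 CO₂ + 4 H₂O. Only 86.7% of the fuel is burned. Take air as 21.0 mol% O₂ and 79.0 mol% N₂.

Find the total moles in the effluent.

1480 kmol

Stoichiometric O₂ = 5 × 35.5 = 177.5 kmol; O₂ fed = 177.5 × 1.676 = 297.5 kmol.
N₂ fed = 297.5 × 79/21 = 1119 kmol.
Fuel reacted = 0.867 × 35.5 → ξ = 30.78 kmol.
Outlet (n = n₀ + ν ξ):
  C₃H₈: 35.5 − 1(30.78) = 4.721
  O₂: 297.5 − 5(30.78) = 143.6
  N₂: 1119 (inert)
  CO₂: 0 + 3(30.78) = 92.34
  H₂O: 0 + 4(30.78) = 123.1
Total out = 4.721 + 143.6 + 1119 + 92.34 + 123.1 = 1483 kmol.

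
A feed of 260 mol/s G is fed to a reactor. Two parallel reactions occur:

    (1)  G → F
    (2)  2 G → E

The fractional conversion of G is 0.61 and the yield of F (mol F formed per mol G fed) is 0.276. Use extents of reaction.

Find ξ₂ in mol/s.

ξ₂ = 43.4 mol/s

Yield of F: 1ξ₁ / 260 = 0.276 → ξ₁ = 71.76 mol/s.
Conversion of G: 1ξ₁ + 2ξ₂ = 0.61 × 260 = 158.6 → ξ₂ = 43.42 mol/s.
Outlet amounts (n = n₀ + Σ ν·ξ):
  G: 260 − 1(71.76) − 2(43.42) = 101.4
  F: 0 + 1(71.76) = 71.76
  E: 0 + 1(43.42) = 43.42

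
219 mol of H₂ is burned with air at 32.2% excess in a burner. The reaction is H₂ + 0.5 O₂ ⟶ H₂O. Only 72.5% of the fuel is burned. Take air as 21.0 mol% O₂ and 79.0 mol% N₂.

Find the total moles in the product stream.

Stoichiometric O₂ = 0.5 × 219 = 109.5 mol; O₂ fed = 109.5 × 1.322 = 144.8 mol.
N₂ fed = 144.8 × 79/21 = 544.6 mol.
Fuel reacted = 0.725 × 219 → ξ = 158.8 mol.
Outlet (n = n₀ + ν ξ):
  H₂: 219 − 1(158.8) = 60.22
  O₂: 144.8 − 0.5(158.8) = 65.37
  N₂: 544.6 (inert)
  H₂O: 0 + 1(158.8) = 158.8
Total out = 60.22 + 65.37 + 544.6 + 158.8 = 828.9 mol.

829 mol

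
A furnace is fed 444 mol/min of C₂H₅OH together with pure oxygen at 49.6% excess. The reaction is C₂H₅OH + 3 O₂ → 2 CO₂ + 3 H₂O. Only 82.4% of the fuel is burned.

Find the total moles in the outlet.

2800 mol/min

Stoichiometric O₂ = 3 × 444 = 1332 mol/min; O₂ fed = 1332 × 1.496 = 1993 mol/min.
Fuel reacted = 0.824 × 444 → ξ = 365.9 mol/min.
Outlet (n = n₀ + ν ξ):
  C₂H₅OH: 444 − 1(365.9) = 78.14
  O₂: 1993 − 3(365.9) = 895.1
  CO₂: 0 + 2(365.9) = 731.7
  H₂O: 0 + 3(365.9) = 1098
Total out = 78.14 + 895.1 + 731.7 + 1098 = 2803 mol/min.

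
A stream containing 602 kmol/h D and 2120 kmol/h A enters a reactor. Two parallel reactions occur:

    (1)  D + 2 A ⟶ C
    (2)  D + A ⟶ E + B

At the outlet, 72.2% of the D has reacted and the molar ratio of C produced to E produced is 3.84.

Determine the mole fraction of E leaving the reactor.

0.0442

Conversion of D: D consumed = 0.722 × 602 = 434.6 kmol/h = 1ξ₁ + 1ξ₂.
Selectivity: 1ξ₁ / (1ξ₂) = 3.84 → ξ₁ = 3.84 ξ₂.
Substitute: (1·3.84 + 1) ξ₂ = 434.6 → ξ₂ = 89.8 kmol/h, ξ₁ = 344.8 kmol/h.
Outlet amounts (n = n₀ + Σ ν·ξ):
  D: 602 − 1(344.8) − 1(89.8) = 167.4
  A: 2120 − 2(344.8) − 1(89.8) = 1341
  C: 0 + 1(344.8) = 344.8
  E: 0 + 1(89.8) = 89.8
  B: 0 + 1(89.8) = 89.8
Total out = 2032 kmol/h; y_E = 89.8 / 2032 = 0.04419.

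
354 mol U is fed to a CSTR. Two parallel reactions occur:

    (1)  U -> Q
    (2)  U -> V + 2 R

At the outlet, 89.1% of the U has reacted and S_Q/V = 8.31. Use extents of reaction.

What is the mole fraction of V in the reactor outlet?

Conversion of U: U consumed = 0.891 × 354 = 315.4 mol = 1ξ₁ + 1ξ₂.
Selectivity: 1ξ₁ / (1ξ₂) = 8.31 → ξ₁ = 8.31 ξ₂.
Substitute: (1·8.31 + 1) ξ₂ = 315.4 → ξ₂ = 33.88 mol, ξ₁ = 281.5 mol.
Outlet amounts (n = n₀ + Σ ν·ξ):
  U: 354 − 1(281.5) − 1(33.88) = 38.59
  Q: 0 + 1(281.5) = 281.5
  V: 0 + 1(33.88) = 33.88
  R: 0 + 2(33.88) = 67.76
Total out = 421.8 mol; y_V = 33.88 / 421.8 = 0.08033.

0.0803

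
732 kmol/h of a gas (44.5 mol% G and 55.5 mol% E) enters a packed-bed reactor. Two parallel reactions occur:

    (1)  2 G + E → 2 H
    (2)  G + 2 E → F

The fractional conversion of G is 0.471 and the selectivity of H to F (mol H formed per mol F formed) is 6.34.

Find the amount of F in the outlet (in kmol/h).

Conversion of G: G consumed = 0.471 × 325.7 = 153.4 kmol/h = 2ξ₁ + 1ξ₂.
Selectivity: 2ξ₁ / (1ξ₂) = 6.34 → ξ₁ = 3.17 ξ₂.
Substitute: (2·3.17 + 1) ξ₂ = 153.4 → ξ₂ = 20.9 kmol/h, ξ₁ = 66.26 kmol/h.
Outlet amounts (n = n₀ + Σ ν·ξ):
  G: 325.7 − 2(66.26) − 1(20.9) = 172.3
  E: 406.3 − 1(66.26) − 2(20.9) = 298.2
  H: 0 + 2(66.26) = 132.5
  F: 0 + 1(20.9) = 20.9

20.9 kmol/h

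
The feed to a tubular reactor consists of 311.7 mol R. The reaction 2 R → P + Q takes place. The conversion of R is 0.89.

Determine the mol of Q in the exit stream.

139 mol

R reacted = 0.89 × 311.7 = 277.4 mol; ν_R = −2, so ξ = 277.4/2 = 138.7 mol.
Outlet amounts (n = n₀ + ν ξ):
  R: 311.7 − 2(138.7) = 34.29
  P: 0 + 1(138.7) = 138.7
  Q: 0 + 1(138.7) = 138.7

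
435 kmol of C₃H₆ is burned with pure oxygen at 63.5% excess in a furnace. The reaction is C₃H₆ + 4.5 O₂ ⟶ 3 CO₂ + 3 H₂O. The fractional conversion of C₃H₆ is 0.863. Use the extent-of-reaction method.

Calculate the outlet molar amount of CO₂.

Stoichiometric O₂ = 4.5 × 435 = 1958 kmol; O₂ fed = 1958 × 1.635 = 3201 kmol.
Fuel reacted = 0.863 × 435 → ξ = 375.4 kmol.
Outlet (n = n₀ + ν ξ):
  C₃H₆: 435 − 1(375.4) = 59.6
  O₂: 3201 − 4.5(375.4) = 1511
  CO₂: 0 + 3(375.4) = 1126
  H₂O: 0 + 3(375.4) = 1126

1130 kmol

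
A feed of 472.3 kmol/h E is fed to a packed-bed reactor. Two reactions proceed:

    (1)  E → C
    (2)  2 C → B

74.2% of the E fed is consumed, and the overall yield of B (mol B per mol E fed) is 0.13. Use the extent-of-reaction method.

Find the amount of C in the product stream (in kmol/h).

228 kmol/h

Conversion of E: E consumed = 1ξ₁ = 0.742 × 472.3 → ξ₁ = 350.4 kmol/h.
Yield of B: 1ξ₂ / 472.3 = 0.13 → ξ₂ = 61.4 kmol/h.
Outlet amounts (n = n₀ + Σ ν·ξ):
  E: 472.3 − 1(350.4) = 121.9
  C: 0 + 1(350.4) − 2(61.4) = 227.6
  B: 0 + 1(61.4) = 61.4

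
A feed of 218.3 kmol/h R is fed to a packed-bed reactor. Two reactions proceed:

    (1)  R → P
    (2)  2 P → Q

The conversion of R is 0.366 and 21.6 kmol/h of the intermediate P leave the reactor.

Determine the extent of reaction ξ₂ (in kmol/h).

ξ₂ = 29.1 kmol/h

Conversion of R: R consumed = 1ξ₁ = 0.366 × 218.3 → ξ₁ = 79.9 kmol/h.
P balance: n_P = 0 + 1ξ₁ − 2ξ₂ = 21.6 → ξ₂ = (1·79.9 − 21.6)/2 = 29.15 kmol/h.
Outlet amounts (n = n₀ + Σ ν·ξ):
  R: 218.3 − 1(79.9) = 138.4
  P: 0 + 1(79.9) − 2(29.15) = 21.6
  Q: 0 + 1(29.15) = 29.15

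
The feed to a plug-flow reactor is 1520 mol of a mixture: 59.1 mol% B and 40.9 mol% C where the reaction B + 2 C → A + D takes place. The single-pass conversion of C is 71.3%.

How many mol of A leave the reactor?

222 mol

C reacted = 0.713 × 621.7 = 443.3 mol; ν_C = −2, so ξ = 443.3/2 = 221.6 mol.
Outlet amounts (n = n₀ + ν ξ):
  B: 898.3 − 1(221.6) = 676.7
  C: 621.7 − 2(221.6) = 178.4
  A: 0 + 1(221.6) = 221.6
  D: 0 + 1(221.6) = 221.6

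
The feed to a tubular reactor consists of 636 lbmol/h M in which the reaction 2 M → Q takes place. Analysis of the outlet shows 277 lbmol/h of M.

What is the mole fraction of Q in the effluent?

0.393

For M: n = n₀ − 2ξ → 277 = 636 − 2ξ, giving ξ = 179.5 lbmol/h.
Outlet amounts (n = n₀ + ν ξ):
  M: 636 − 2(179.5) = 277
  Q: 0 + 1(179.5) = 179.5
Total out = 456.5 lbmol/h; y_Q = 179.5 / 456.5 = 0.3932.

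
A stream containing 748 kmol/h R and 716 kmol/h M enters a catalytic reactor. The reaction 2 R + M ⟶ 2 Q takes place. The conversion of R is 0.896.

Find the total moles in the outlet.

1130 kmol/h

R reacted = 0.896 × 748 = 670.2 kmol/h; ν_R = −2, so ξ = 670.2/2 = 335.1 kmol/h.
Outlet amounts (n = n₀ + ν ξ):
  R: 748 − 2(335.1) = 77.79
  M: 716 − 1(335.1) = 380.9
  Q: 0 + 2(335.1) = 670.2
Total out = 77.79 + 380.9 + 670.2 = 1129 kmol/h.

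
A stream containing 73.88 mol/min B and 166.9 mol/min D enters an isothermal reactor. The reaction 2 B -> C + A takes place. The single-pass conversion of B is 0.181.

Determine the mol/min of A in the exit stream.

6.69 mol/min

B reacted = 0.181 × 73.88 = 13.37 mol/min; ν_B = −2, so ξ = 13.37/2 = 6.686 mol/min.
Outlet amounts (n = n₀ + ν ξ):
  B: 73.88 − 2(6.686) = 60.51
  C: 0 + 1(6.686) = 6.686
  A: 0 + 1(6.686) = 6.686
  D: 166.9 (inert)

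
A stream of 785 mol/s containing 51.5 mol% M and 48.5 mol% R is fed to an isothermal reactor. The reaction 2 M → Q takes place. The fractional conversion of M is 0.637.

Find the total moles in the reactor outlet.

656 mol/s

M reacted = 0.637 × 404.3 = 257.5 mol/s; ν_M = −2, so ξ = 257.5/2 = 128.8 mol/s.
Outlet amounts (n = n₀ + ν ξ):
  M: 404.3 − 2(128.8) = 146.8
  Q: 0 + 1(128.8) = 128.8
  R: 380.7 (inert)
Total out = 146.8 + 128.8 + 380.7 = 656.2 mol/s.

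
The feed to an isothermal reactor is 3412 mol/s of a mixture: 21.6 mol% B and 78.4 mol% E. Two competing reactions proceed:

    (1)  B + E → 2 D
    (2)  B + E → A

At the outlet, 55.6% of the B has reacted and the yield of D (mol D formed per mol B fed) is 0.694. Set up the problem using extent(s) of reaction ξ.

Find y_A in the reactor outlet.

0.0473

Yield of D: 2ξ₁ / 737 = 0.694 → ξ₁ = 255.7 mol/s.
Conversion of B: 1ξ₁ + 1ξ₂ = 0.556 × 737 = 409.8 → ξ₂ = 154 mol/s.
Outlet amounts (n = n₀ + Σ ν·ξ):
  B: 737 − 1(255.7) − 1(154) = 327.2
  E: 2675 − 1(255.7) − 1(154) = 2265
  D: 0 + 2(255.7) = 511.5
  A: 0 + 1(154) = 154
Total out = 3258 mol/s; y_A = 154 / 3258 = 0.04728.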